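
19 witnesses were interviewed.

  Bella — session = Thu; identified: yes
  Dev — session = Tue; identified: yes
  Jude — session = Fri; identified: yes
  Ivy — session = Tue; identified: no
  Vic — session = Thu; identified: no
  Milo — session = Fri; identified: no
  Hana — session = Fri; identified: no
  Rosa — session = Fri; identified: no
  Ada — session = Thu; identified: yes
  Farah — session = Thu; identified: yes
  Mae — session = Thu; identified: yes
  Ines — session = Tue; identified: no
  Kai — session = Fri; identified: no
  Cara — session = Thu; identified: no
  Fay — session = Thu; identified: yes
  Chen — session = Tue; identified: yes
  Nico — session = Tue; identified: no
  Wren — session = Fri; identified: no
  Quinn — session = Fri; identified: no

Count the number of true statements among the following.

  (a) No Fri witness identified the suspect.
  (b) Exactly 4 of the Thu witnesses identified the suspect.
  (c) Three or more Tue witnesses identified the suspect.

0

(a) Fri: |A| = 7, |A ∩ B| = 1; needs A ∩ B = ∅ (|A ∩ B| = 0) — false.
(b) Thu: |A| = 7, |A ∩ B| = 5; needs |A ∩ B| = 4 — false.
(c) Tue: |A| = 5, |A ∩ B| = 2; needs |A ∩ B| ≥ 3 — false.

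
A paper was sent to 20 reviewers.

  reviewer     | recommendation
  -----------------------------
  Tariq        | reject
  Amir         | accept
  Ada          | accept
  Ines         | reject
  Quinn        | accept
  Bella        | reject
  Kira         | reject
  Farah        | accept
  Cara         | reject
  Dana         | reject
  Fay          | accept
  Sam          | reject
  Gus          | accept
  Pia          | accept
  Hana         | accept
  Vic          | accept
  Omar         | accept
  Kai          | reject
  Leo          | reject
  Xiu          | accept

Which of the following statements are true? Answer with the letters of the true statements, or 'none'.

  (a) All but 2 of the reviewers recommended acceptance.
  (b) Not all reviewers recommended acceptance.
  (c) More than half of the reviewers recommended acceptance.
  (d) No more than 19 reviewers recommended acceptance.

(b), (c), (d)

|A| = 20, |A ∩ B| = 11, |A ∖ B| = 9.
(a) |A ∖ B| = 2: fails.
(b) A ⊄ B (|A ∖ B| ≥ 1): holds.
(c) |A ∩ B| > |A ∖ B|: holds.
(d) |A ∩ B| ≤ 19: holds.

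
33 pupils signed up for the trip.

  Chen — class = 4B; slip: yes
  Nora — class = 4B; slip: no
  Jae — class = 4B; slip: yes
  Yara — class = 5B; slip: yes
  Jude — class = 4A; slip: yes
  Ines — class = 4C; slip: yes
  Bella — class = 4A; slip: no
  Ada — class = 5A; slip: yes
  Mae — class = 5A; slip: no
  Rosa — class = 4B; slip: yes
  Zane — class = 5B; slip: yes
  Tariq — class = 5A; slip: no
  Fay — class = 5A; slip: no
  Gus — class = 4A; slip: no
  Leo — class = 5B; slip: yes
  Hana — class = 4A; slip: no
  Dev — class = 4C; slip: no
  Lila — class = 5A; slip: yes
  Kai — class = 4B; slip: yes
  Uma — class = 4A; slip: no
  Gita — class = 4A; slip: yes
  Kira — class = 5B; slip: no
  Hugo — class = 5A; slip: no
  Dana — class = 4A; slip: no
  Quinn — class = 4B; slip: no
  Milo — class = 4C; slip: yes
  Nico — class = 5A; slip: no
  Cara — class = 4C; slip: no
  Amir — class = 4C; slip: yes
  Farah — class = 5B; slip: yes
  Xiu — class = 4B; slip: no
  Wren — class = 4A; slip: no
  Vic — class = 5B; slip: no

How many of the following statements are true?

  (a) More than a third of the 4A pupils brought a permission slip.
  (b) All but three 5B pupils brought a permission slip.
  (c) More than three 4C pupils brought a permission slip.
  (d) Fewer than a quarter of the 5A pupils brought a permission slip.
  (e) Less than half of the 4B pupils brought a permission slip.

0

(a) 4A: |A| = 8, |A ∩ B| = 2; needs |A ∩ B| / |A| > 1/3 — false.
(b) 5B: |A| = 6, |A ∩ B| = 4; needs |A ∖ B| = 3 — false.
(c) 4C: |A| = 5, |A ∩ B| = 3; needs |A ∩ B| > 3 — false.
(d) 5A: |A| = 7, |A ∩ B| = 2; needs |A ∩ B| / |A| < 1/4 — false.
(e) 4B: |A| = 7, |A ∩ B| = 4; needs |A ∩ B| < |A ∖ B| — false.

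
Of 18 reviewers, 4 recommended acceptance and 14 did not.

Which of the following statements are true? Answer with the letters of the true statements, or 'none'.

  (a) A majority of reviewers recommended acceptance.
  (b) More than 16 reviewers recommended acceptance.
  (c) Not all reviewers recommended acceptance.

(c)

|A| = 18, |A ∩ B| = 4, |A ∖ B| = 14.
(a) |A ∩ B| > |A ∖ B|: fails.
(b) |A ∩ B| > 16: fails.
(c) A ⊄ B (|A ∖ B| ≥ 1): holds.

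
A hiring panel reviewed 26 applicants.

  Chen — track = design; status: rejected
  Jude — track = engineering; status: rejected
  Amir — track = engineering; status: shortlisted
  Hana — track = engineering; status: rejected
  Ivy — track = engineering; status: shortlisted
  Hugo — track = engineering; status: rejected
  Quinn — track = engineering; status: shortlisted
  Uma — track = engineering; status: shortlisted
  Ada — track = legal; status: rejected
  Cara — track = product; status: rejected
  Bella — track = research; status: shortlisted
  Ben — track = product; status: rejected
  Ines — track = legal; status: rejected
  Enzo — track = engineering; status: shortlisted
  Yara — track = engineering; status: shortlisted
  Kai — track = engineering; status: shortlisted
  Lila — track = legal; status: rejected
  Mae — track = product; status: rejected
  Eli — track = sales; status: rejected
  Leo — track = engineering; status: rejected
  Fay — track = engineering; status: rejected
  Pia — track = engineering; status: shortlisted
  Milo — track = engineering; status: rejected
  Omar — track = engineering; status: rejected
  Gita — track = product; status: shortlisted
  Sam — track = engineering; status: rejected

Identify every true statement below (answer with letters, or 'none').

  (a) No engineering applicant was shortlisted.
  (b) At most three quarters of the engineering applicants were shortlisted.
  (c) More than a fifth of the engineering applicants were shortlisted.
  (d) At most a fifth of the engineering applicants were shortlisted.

(b), (c)

|A| = 16, |A ∩ B| = 8, |A ∖ B| = 8.
(a) A ∩ B = ∅ (|A ∩ B| = 0): fails.
(b) |A ∩ B| / |A| ≤ 3/4: holds.
(c) |A ∩ B| / |A| > 1/5: holds.
(d) |A ∩ B| / |A| ≤ 1/5: fails.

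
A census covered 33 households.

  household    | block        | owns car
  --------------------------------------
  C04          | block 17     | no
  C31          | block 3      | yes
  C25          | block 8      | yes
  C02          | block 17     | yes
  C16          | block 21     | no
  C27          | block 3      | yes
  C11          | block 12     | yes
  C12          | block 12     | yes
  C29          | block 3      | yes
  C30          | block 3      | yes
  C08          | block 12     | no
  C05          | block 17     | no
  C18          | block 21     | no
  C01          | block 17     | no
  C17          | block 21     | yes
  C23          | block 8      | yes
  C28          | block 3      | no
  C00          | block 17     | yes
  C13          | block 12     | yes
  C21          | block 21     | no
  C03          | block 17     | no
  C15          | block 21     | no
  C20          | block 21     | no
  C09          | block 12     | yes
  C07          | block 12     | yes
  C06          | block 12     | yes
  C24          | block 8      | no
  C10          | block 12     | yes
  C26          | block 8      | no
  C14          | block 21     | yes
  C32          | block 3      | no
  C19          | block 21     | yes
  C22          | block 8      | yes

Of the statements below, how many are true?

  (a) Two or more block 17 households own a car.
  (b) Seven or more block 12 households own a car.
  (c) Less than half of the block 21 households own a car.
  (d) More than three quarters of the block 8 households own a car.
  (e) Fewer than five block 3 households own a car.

4

(a) block 17: |A| = 6, |A ∩ B| = 2; needs |A ∩ B| ≥ 2 — true.
(b) block 12: |A| = 8, |A ∩ B| = 7; needs |A ∩ B| ≥ 7 — true.
(c) block 21: |A| = 8, |A ∩ B| = 3; needs |A ∩ B| < |A ∖ B| — true.
(d) block 8: |A| = 5, |A ∩ B| = 3; needs |A ∩ B| / |A| > 3/4 — false.
(e) block 3: |A| = 6, |A ∩ B| = 4; needs |A ∩ B| < 5 — true.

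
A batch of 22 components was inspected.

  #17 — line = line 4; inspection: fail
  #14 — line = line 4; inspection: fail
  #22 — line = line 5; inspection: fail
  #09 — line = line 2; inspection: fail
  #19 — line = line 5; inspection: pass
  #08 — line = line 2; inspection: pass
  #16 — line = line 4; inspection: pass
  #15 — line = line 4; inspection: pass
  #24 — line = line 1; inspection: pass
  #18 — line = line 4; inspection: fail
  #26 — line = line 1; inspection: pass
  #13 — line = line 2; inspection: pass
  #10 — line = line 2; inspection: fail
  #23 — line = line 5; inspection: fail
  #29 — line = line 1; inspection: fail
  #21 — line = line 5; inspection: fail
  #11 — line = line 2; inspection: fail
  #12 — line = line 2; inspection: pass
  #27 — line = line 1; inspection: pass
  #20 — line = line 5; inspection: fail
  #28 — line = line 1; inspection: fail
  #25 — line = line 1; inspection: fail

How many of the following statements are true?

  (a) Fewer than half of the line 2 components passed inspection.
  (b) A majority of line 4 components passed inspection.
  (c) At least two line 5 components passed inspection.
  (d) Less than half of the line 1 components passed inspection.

(a) line 2: |A| = 6, |A ∩ B| = 3; needs |A ∩ B| < |A ∖ B| — false.
(b) line 4: |A| = 5, |A ∩ B| = 2; needs |A ∩ B| > |A ∖ B| — false.
(c) line 5: |A| = 5, |A ∩ B| = 1; needs |A ∩ B| ≥ 2 — false.
(d) line 1: |A| = 6, |A ∩ B| = 3; needs |A ∩ B| < |A ∖ B| — false.

0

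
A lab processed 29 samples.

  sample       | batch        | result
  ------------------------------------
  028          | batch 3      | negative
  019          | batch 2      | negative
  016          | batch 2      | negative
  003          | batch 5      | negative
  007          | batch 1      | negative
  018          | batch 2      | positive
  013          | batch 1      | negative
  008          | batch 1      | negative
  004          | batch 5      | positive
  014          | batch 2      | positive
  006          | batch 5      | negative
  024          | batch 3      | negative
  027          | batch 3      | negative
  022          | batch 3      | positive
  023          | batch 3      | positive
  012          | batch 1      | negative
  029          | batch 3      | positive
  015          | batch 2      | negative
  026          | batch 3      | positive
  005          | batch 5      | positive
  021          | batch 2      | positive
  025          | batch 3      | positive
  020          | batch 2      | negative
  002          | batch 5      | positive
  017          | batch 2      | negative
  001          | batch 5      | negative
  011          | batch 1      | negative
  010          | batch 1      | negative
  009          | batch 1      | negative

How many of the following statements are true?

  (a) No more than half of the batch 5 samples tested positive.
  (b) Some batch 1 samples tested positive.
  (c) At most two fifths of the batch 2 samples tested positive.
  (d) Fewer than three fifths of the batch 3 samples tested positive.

2

(a) batch 5: |A| = 6, |A ∩ B| = 3; needs |A ∩ B| ≤ |A ∖ B| — true.
(b) batch 1: |A| = 7, |A ∩ B| = 0; needs A ∩ B ≠ ∅ (|A ∩ B| ≥ 1) — false.
(c) batch 2: |A| = 8, |A ∩ B| = 3; needs |A ∩ B| / |A| ≤ 2/5 — true.
(d) batch 3: |A| = 8, |A ∩ B| = 5; needs |A ∩ B| / |A| < 3/5 — false.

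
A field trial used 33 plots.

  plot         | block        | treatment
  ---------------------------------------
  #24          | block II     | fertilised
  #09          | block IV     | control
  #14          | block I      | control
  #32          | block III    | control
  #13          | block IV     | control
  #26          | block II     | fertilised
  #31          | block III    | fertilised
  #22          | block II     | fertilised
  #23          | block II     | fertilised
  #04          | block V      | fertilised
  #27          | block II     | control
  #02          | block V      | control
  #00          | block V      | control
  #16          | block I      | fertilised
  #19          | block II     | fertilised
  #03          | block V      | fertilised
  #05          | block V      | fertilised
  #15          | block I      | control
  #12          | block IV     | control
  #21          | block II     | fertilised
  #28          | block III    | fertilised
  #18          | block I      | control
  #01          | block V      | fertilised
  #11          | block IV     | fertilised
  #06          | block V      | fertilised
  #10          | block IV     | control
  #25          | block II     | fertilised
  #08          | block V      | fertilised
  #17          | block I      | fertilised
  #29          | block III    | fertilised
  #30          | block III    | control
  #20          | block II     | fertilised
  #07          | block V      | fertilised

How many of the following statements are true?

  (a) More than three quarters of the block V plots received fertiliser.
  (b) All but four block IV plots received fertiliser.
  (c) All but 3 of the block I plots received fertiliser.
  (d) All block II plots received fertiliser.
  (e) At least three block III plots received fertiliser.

(a) block V: |A| = 9, |A ∩ B| = 7; needs |A ∩ B| / |A| > 3/4 — true.
(b) block IV: |A| = 5, |A ∩ B| = 1; needs |A ∖ B| = 4 — true.
(c) block I: |A| = 5, |A ∩ B| = 2; needs |A ∖ B| = 3 — true.
(d) block II: |A| = 9, |A ∩ B| = 8; needs A ⊆ B, i.e. every element of A is in B (|A ∖ B| = 0) — false.
(e) block III: |A| = 5, |A ∩ B| = 3; needs |A ∩ B| ≥ 3 — true.

4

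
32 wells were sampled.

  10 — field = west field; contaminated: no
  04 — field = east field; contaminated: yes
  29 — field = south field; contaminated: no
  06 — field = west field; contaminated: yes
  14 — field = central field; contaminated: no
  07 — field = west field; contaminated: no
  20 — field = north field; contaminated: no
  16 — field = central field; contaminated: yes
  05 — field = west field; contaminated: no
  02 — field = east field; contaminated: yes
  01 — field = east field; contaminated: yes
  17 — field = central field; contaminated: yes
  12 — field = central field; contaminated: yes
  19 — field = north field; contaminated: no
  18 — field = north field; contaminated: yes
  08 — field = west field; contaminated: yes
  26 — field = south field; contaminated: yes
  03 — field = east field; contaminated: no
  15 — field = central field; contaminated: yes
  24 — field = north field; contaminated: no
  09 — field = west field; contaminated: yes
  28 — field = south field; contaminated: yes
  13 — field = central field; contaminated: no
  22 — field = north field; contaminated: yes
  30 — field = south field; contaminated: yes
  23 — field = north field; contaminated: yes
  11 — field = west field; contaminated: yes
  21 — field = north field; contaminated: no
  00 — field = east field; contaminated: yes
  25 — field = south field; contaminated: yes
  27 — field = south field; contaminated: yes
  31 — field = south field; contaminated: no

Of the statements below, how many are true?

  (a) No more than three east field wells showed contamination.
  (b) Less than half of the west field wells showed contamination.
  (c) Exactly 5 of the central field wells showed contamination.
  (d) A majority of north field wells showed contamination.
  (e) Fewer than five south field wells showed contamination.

(a) east field: |A| = 5, |A ∩ B| = 4; needs |A ∩ B| ≤ 3 — false.
(b) west field: |A| = 7, |A ∩ B| = 4; needs |A ∩ B| < |A ∖ B| — false.
(c) central field: |A| = 6, |A ∩ B| = 4; needs |A ∩ B| = 5 — false.
(d) north field: |A| = 7, |A ∩ B| = 3; needs |A ∩ B| > |A ∖ B| — false.
(e) south field: |A| = 7, |A ∩ B| = 5; needs |A ∩ B| < 5 — false.

0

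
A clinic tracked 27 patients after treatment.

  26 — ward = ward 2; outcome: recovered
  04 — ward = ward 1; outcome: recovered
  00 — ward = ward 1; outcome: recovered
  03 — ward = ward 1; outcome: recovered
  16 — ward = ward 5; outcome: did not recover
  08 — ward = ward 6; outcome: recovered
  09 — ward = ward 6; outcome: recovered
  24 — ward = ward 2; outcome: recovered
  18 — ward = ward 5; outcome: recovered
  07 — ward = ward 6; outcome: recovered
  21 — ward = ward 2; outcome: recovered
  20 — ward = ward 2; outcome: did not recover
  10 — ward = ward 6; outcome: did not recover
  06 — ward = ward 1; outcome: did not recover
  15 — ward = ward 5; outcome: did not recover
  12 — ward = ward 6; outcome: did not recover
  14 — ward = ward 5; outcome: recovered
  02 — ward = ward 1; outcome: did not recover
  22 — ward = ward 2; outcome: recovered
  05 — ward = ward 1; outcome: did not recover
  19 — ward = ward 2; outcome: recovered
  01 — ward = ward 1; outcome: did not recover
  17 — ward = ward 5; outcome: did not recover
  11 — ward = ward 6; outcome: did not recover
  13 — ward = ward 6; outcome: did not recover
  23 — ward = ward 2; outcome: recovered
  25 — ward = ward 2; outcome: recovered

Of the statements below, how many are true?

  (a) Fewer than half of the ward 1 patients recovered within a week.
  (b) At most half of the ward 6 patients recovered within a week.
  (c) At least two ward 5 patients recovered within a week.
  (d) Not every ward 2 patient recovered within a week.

4

(a) ward 1: |A| = 7, |A ∩ B| = 3; needs |A ∩ B| < |A ∖ B| — true.
(b) ward 6: |A| = 7, |A ∩ B| = 3; needs |A ∩ B| ≤ |A ∖ B| — true.
(c) ward 5: |A| = 5, |A ∩ B| = 2; needs |A ∩ B| ≥ 2 — true.
(d) ward 2: |A| = 8, |A ∩ B| = 7; needs A ⊄ B (|A ∖ B| ≥ 1) — true.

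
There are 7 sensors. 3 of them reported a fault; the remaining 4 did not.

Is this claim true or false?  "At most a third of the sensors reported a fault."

'At most a third of the sensors reported a fault' holds iff |A ∩ B| / |A| ≤ 1/3.
|A| = 7, |A ∩ B| = 3, |A ∖ B| = 4.
|A ∩ B|/|A| = 3/7, so the statement is false.

False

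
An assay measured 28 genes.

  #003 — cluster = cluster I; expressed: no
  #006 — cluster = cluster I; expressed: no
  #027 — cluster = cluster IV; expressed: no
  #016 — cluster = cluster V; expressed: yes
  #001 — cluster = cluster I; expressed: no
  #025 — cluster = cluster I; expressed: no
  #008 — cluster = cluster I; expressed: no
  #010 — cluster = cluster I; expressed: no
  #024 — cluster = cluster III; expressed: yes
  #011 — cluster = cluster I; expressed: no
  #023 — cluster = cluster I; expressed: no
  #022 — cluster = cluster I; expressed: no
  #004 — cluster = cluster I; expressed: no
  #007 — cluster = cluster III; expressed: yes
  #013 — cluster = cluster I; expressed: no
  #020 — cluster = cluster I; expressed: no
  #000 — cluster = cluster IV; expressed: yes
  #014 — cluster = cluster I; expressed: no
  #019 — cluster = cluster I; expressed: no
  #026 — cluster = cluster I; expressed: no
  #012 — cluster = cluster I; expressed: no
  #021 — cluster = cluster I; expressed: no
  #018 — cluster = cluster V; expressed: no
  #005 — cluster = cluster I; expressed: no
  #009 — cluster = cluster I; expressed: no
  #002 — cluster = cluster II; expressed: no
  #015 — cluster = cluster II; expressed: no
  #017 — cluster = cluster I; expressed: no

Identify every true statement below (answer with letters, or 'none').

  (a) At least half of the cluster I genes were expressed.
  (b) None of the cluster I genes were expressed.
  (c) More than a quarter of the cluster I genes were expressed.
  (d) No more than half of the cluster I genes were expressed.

|A| = 20, |A ∩ B| = 0, |A ∖ B| = 20.
(a) |A ∩ B| ≥ |A ∖ B|: fails.
(b) A ∩ B = ∅ (|A ∩ B| = 0): holds.
(c) |A ∩ B| / |A| > 1/4: fails.
(d) |A ∩ B| ≤ |A ∖ B|: holds.

(b), (d)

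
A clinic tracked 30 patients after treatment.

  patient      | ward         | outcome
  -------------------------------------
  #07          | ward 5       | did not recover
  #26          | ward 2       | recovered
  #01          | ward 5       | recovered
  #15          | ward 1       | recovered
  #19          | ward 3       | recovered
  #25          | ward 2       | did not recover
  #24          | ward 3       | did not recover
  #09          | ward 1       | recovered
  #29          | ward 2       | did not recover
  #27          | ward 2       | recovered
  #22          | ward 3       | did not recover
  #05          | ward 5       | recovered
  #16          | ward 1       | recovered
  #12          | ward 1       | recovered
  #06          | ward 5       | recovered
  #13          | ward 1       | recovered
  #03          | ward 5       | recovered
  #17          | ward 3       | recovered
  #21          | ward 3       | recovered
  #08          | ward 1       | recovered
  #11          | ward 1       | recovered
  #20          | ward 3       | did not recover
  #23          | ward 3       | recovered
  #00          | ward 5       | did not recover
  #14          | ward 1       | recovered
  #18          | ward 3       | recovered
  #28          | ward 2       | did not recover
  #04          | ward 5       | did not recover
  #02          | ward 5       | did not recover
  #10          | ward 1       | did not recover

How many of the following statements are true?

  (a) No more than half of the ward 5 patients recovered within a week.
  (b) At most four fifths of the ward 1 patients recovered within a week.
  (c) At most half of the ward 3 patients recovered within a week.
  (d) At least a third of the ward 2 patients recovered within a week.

2

(a) ward 5: |A| = 8, |A ∩ B| = 4; needs |A ∩ B| ≤ |A ∖ B| — true.
(b) ward 1: |A| = 9, |A ∩ B| = 8; needs |A ∩ B| / |A| ≤ 4/5 — false.
(c) ward 3: |A| = 8, |A ∩ B| = 5; needs |A ∩ B| ≤ |A ∖ B| — false.
(d) ward 2: |A| = 5, |A ∩ B| = 2; needs |A ∩ B| / |A| ≥ 1/3 — true.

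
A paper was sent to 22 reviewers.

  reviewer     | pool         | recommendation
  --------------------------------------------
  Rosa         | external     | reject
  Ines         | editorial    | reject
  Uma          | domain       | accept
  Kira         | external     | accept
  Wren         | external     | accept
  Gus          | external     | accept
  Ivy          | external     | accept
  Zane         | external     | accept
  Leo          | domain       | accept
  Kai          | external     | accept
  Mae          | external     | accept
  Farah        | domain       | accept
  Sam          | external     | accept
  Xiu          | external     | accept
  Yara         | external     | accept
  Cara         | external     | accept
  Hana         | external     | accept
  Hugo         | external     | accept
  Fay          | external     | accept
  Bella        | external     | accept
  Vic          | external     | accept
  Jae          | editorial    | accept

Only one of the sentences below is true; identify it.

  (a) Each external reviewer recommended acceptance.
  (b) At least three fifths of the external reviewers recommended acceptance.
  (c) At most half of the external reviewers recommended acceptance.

(b)

|A| = 17, |A ∩ B| = 16, |A ∖ B| = 1.
(a) requires A ⊆ B, i.e. every element of A is in B (|A ∖ B| = 0): false.
(b) requires |A ∩ B| / |A| ≥ 3/5: true.
(c) requires |A ∩ B| ≤ |A ∖ B|: false.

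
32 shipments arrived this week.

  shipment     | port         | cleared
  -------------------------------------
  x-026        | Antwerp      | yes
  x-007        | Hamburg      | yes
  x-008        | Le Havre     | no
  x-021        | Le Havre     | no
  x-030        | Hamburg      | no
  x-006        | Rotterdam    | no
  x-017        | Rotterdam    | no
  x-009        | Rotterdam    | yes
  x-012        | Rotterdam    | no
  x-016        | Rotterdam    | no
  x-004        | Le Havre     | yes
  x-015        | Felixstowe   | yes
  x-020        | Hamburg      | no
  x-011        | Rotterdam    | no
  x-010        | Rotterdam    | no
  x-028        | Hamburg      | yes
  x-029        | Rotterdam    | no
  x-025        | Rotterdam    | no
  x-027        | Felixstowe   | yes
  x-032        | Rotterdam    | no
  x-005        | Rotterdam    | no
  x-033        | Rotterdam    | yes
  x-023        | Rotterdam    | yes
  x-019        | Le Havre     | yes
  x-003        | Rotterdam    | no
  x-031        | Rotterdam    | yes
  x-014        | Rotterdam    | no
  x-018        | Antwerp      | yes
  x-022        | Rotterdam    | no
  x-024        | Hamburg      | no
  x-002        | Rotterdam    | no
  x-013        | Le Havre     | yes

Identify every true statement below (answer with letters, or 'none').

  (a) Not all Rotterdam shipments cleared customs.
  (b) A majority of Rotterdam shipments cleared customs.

(a)

|A| = 18, |A ∩ B| = 4, |A ∖ B| = 14.
(a) A ⊄ B (|A ∖ B| ≥ 1): holds.
(b) |A ∩ B| > |A ∖ B|: fails.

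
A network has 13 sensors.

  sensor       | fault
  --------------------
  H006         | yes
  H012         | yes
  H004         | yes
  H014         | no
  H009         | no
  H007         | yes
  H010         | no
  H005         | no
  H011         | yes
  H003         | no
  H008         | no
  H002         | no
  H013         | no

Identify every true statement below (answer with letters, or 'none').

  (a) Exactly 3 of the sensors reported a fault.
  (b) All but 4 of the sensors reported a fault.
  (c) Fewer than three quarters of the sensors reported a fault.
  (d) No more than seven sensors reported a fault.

|A| = 13, |A ∩ B| = 5, |A ∖ B| = 8.
(a) |A ∩ B| = 3: fails.
(b) |A ∖ B| = 4: fails.
(c) |A ∩ B| / |A| < 3/4: holds.
(d) |A ∩ B| ≤ 7: holds.

(c), (d)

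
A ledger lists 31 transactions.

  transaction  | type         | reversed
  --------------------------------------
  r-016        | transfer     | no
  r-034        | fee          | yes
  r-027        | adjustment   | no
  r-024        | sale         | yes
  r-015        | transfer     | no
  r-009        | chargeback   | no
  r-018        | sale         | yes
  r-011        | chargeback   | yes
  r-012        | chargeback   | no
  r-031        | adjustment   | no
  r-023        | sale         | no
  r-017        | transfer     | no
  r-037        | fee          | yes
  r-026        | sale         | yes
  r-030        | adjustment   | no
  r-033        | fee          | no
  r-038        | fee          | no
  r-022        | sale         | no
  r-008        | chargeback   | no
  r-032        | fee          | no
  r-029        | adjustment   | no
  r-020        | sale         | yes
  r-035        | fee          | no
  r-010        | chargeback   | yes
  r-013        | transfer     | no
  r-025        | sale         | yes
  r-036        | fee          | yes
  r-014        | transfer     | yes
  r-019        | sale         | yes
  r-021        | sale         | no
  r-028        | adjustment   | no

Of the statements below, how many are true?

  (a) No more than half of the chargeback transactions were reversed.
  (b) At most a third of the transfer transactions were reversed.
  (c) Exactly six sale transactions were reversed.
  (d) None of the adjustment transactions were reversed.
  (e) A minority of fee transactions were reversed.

(a) chargeback: |A| = 5, |A ∩ B| = 2; needs |A ∩ B| ≤ |A ∖ B| — true.
(b) transfer: |A| = 5, |A ∩ B| = 1; needs |A ∩ B| / |A| ≤ 1/3 — true.
(c) sale: |A| = 9, |A ∩ B| = 6; needs |A ∩ B| = 6 — true.
(d) adjustment: |A| = 5, |A ∩ B| = 0; needs A ∩ B = ∅ (|A ∩ B| = 0) — true.
(e) fee: |A| = 7, |A ∩ B| = 3; needs |A ∩ B| < |A ∖ B| — true.

5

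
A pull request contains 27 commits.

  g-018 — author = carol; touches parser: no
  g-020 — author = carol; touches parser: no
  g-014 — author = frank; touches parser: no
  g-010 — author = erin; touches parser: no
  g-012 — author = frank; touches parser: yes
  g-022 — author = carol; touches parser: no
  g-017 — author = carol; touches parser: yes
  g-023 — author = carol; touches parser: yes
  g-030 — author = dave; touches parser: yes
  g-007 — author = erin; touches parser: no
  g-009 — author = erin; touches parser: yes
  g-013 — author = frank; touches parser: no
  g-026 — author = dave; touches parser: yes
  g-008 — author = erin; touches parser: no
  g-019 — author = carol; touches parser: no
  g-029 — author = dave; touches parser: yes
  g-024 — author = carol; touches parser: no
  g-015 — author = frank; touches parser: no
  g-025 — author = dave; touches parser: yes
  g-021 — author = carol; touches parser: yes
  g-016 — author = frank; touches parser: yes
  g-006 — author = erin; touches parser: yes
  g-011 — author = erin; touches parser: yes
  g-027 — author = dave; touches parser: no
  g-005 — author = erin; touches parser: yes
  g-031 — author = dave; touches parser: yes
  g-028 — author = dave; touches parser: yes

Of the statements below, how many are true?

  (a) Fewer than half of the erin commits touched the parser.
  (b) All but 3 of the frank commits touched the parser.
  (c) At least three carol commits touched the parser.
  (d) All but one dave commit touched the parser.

(a) erin: |A| = 7, |A ∩ B| = 4; needs |A ∩ B| < |A ∖ B| — false.
(b) frank: |A| = 5, |A ∩ B| = 2; needs |A ∖ B| = 3 — true.
(c) carol: |A| = 8, |A ∩ B| = 3; needs |A ∩ B| ≥ 3 — true.
(d) dave: |A| = 7, |A ∩ B| = 6; needs |A ∖ B| = 1 — true.

3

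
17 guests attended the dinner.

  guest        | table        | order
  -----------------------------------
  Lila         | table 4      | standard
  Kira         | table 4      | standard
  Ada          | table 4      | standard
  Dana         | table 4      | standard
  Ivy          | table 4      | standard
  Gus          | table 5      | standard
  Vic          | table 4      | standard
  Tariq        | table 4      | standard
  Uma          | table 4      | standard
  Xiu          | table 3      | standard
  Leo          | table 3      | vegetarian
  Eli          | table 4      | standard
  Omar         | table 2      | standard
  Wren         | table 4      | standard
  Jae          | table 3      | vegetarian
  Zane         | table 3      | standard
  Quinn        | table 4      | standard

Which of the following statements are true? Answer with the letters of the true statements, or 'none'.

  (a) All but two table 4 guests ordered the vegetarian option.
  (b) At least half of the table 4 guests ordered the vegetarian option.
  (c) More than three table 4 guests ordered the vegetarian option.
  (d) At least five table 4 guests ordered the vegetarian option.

none

|A| = 11, |A ∩ B| = 0, |A ∖ B| = 11.
(a) |A ∖ B| = 2: fails.
(b) |A ∩ B| ≥ |A ∖ B|: fails.
(c) |A ∩ B| > 3: fails.
(d) |A ∩ B| ≥ 5: fails.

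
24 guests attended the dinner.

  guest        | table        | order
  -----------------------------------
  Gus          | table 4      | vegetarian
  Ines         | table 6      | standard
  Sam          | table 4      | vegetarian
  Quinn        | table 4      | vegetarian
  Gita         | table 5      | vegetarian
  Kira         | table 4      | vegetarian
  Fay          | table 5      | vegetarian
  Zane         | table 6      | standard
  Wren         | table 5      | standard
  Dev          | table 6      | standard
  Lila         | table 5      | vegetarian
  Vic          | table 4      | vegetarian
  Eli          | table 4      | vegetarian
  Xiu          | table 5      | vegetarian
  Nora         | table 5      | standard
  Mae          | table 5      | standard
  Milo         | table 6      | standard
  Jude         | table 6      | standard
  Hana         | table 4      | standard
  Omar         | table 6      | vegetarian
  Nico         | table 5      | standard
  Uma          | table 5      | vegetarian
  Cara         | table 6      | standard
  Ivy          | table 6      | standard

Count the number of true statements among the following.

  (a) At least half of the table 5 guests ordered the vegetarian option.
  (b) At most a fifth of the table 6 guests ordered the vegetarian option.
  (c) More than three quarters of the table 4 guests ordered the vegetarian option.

3

(a) table 5: |A| = 9, |A ∩ B| = 5; needs |A ∩ B| ≥ |A ∖ B| — true.
(b) table 6: |A| = 8, |A ∩ B| = 1; needs |A ∩ B| / |A| ≤ 1/5 — true.
(c) table 4: |A| = 7, |A ∩ B| = 6; needs |A ∩ B| / |A| > 3/4 — true.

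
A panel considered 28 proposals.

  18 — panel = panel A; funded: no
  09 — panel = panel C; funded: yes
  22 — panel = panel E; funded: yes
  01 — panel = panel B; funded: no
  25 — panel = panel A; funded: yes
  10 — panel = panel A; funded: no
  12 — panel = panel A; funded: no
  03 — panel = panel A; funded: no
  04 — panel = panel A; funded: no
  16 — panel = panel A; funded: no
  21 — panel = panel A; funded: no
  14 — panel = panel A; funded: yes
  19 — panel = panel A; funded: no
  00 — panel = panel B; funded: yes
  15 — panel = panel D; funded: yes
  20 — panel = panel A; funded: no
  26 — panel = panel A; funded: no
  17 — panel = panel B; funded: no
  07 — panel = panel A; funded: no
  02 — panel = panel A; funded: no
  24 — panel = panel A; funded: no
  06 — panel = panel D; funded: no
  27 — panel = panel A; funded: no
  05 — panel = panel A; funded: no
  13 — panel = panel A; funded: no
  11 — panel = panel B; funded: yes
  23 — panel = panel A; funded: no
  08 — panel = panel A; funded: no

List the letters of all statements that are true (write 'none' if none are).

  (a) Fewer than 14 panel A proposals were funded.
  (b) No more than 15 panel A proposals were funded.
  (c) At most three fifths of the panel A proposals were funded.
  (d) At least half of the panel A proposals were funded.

(a), (b), (c)

|A| = 20, |A ∩ B| = 2, |A ∖ B| = 18.
(a) |A ∩ B| < 14: holds.
(b) |A ∩ B| ≤ 15: holds.
(c) |A ∩ B| / |A| ≤ 3/5: holds.
(d) |A ∩ B| ≥ |A ∖ B|: fails.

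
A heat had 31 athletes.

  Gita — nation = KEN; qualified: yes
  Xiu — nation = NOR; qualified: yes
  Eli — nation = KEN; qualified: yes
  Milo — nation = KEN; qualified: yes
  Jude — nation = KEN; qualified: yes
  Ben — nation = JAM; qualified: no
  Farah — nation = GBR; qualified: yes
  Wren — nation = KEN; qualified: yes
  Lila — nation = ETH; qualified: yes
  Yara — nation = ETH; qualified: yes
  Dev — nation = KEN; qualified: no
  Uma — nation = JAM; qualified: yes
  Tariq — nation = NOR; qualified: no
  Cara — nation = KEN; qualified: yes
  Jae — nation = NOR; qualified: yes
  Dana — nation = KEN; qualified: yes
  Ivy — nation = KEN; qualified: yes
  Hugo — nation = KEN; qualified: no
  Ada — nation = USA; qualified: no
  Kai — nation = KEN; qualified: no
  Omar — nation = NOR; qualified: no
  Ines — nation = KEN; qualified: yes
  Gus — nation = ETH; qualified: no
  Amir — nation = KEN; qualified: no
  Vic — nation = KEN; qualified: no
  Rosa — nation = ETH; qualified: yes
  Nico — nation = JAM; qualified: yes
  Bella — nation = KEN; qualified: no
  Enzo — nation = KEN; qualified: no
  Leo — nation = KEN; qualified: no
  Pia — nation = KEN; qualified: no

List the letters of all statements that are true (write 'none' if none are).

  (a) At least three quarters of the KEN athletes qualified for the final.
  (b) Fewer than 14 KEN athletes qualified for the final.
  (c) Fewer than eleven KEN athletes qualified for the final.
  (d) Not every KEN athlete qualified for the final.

(b), (c), (d)

|A| = 18, |A ∩ B| = 9, |A ∖ B| = 9.
(a) |A ∩ B| / |A| ≥ 3/4: fails.
(b) |A ∩ B| < 14: holds.
(c) |A ∩ B| < 11: holds.
(d) A ⊄ B (|A ∖ B| ≥ 1): holds.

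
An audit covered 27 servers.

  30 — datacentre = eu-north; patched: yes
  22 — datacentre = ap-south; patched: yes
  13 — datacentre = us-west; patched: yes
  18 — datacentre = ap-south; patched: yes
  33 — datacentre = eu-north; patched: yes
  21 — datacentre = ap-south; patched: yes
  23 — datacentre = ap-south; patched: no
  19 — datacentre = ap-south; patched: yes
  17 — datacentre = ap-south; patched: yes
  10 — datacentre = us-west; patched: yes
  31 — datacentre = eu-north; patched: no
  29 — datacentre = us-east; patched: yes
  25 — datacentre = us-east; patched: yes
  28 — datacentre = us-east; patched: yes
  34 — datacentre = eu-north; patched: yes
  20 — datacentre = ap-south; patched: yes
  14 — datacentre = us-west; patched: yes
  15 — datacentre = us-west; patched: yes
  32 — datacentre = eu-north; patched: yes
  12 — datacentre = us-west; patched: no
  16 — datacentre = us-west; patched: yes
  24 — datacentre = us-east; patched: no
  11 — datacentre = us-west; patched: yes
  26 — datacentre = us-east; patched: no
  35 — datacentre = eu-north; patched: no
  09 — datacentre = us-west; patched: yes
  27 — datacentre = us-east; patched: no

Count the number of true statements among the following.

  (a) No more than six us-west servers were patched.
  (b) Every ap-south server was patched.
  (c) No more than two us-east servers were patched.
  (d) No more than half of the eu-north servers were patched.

(a) us-west: |A| = 8, |A ∩ B| = 7; needs |A ∩ B| ≤ 6 — false.
(b) ap-south: |A| = 7, |A ∩ B| = 6; needs A ⊆ B, i.e. every element of A is in B (|A ∖ B| = 0) — false.
(c) us-east: |A| = 6, |A ∩ B| = 3; needs |A ∩ B| ≤ 2 — false.
(d) eu-north: |A| = 6, |A ∩ B| = 4; needs |A ∩ B| ≤ |A ∖ B| — false.

0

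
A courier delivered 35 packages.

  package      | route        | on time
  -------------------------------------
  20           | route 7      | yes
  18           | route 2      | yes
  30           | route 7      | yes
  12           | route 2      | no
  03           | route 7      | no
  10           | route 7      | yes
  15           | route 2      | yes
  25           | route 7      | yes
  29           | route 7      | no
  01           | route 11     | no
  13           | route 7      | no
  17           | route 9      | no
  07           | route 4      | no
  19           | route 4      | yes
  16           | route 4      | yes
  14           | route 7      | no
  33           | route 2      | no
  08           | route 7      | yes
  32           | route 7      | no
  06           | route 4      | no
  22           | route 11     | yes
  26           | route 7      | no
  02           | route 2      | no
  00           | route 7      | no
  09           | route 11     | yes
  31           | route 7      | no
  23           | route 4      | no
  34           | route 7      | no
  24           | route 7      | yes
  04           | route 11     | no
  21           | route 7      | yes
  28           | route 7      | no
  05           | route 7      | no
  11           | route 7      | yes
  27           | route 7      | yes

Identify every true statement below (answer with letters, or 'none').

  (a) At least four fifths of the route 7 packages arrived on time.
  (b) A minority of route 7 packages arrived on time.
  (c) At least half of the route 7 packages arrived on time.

(b)

|A| = 20, |A ∩ B| = 9, |A ∖ B| = 11.
(a) |A ∩ B| / |A| ≥ 4/5: fails.
(b) |A ∩ B| < |A ∖ B|: holds.
(c) |A ∩ B| ≥ |A ∖ B|: fails.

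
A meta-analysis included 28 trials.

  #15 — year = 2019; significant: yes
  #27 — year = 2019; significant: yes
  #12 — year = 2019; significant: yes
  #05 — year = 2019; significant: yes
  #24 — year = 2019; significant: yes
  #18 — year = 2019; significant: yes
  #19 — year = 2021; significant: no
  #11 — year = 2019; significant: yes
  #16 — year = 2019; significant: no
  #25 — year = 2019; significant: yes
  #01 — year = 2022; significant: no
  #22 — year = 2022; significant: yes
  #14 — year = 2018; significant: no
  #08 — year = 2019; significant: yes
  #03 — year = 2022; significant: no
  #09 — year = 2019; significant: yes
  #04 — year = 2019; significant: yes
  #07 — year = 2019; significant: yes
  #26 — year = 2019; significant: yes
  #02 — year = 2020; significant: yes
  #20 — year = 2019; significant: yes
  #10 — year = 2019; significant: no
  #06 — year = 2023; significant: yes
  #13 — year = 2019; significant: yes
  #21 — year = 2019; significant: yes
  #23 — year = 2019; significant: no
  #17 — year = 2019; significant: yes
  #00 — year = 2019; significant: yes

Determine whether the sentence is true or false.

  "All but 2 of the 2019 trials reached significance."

'All but 2 of the 2019 trials reached significance' holds iff |A ∖ B| = 2.
|A| = 21, |A ∩ B| = 18, |A ∖ B| = 3.
|A ∖ B| = 3, so the statement is false.

False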